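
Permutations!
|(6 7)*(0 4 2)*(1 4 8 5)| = 6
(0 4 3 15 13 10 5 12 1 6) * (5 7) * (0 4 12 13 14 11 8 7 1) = (0 12)(1 6 4 3 15 14 11 8 7 5 13 10) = [12, 6, 2, 15, 3, 13, 4, 5, 7, 9, 1, 8, 0, 10, 11, 14]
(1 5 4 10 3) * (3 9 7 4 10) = [0, 5, 2, 1, 3, 10, 6, 4, 8, 7, 9] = (1 5 10 9 7 4 3)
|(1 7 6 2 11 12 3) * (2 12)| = 10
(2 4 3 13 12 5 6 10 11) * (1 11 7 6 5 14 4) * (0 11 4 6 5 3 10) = (0 11 2 1 4 10 7 5 3 13 12 14 6) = [11, 4, 1, 13, 10, 3, 0, 5, 8, 9, 7, 2, 14, 12, 6]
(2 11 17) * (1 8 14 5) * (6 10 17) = (1 8 14 5)(2 11 6 10 17) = [0, 8, 11, 3, 4, 1, 10, 7, 14, 9, 17, 6, 12, 13, 5, 15, 16, 2]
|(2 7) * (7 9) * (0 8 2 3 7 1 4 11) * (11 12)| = 8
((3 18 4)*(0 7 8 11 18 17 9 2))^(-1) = (0 2 9 17 3 4 18 11 8 7)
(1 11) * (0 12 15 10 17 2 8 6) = (0 12 15 10 17 2 8 6)(1 11) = [12, 11, 8, 3, 4, 5, 0, 7, 6, 9, 17, 1, 15, 13, 14, 10, 16, 2]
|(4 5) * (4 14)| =|(4 5 14)| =3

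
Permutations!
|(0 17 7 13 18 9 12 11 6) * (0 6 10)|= |(0 17 7 13 18 9 12 11 10)|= 9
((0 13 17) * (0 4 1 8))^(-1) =(0 8 1 4 17 13)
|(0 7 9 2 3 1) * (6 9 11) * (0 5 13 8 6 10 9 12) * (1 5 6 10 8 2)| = 36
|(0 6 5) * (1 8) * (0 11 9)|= 10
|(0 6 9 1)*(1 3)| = |(0 6 9 3 1)| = 5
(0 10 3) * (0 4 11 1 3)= [10, 3, 2, 4, 11, 5, 6, 7, 8, 9, 0, 1]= (0 10)(1 3 4 11)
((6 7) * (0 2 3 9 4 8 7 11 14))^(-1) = (0 14 11 6 7 8 4 9 3 2) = ((0 2 3 9 4 8 7 6 11 14))^(-1)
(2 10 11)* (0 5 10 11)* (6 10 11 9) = (0 5 11 2 9 6 10) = [5, 1, 9, 3, 4, 11, 10, 7, 8, 6, 0, 2]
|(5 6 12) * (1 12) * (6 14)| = 5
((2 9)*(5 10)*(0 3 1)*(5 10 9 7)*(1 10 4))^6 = ((0 3 10 4 1)(2 7 5 9))^6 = (0 3 10 4 1)(2 5)(7 9)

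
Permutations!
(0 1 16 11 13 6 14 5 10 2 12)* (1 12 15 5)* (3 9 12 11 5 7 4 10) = [11, 16, 15, 9, 10, 3, 14, 4, 8, 12, 2, 13, 0, 6, 1, 7, 5] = (0 11 13 6 14 1 16 5 3 9 12)(2 15 7 4 10)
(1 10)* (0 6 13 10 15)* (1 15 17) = (0 6 13 10 15)(1 17) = [6, 17, 2, 3, 4, 5, 13, 7, 8, 9, 15, 11, 12, 10, 14, 0, 16, 1]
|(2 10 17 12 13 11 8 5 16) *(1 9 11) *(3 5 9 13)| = 42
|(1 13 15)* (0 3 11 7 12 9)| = 6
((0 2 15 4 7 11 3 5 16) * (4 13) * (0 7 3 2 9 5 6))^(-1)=((0 9 5 16 7 11 2 15 13 4 3 6))^(-1)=(0 6 3 4 13 15 2 11 7 16 5 9)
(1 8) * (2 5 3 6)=(1 8)(2 5 3 6)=[0, 8, 5, 6, 4, 3, 2, 7, 1]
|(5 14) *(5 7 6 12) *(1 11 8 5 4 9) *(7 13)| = 11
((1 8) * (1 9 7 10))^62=(1 9 10 8 7)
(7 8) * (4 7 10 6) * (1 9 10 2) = (1 9 10 6 4 7 8 2) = [0, 9, 1, 3, 7, 5, 4, 8, 2, 10, 6]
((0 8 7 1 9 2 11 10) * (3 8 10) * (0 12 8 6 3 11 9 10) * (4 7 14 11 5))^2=((1 10 12 8 14 11 5 4 7)(2 9)(3 6))^2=(1 12 14 5 7 10 8 11 4)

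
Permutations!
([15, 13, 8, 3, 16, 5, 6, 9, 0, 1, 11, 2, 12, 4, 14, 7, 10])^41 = [13, 11, 9, 3, 8, 5, 6, 16, 1, 10, 15, 7, 12, 2, 14, 4, 0]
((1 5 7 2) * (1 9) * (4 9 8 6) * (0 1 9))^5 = (9)(0 8 5 4 2 1 6 7)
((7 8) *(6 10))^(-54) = (10)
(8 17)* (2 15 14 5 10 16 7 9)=(2 15 14 5 10 16 7 9)(8 17)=[0, 1, 15, 3, 4, 10, 6, 9, 17, 2, 16, 11, 12, 13, 5, 14, 7, 8]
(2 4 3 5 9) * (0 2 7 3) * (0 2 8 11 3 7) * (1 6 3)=(0 8 11 1 6 3 5 9)(2 4)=[8, 6, 4, 5, 2, 9, 3, 7, 11, 0, 10, 1]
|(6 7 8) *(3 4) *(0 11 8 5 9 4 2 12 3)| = |(0 11 8 6 7 5 9 4)(2 12 3)| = 24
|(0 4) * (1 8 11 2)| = 4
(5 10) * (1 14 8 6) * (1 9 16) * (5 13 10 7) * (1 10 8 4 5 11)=(1 14 4 5 7 11)(6 9 16 10 13 8)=[0, 14, 2, 3, 5, 7, 9, 11, 6, 16, 13, 1, 12, 8, 4, 15, 10]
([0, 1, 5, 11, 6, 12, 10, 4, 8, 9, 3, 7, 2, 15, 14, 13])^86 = [0, 1, 12, 7, 10, 2, 3, 6, 8, 9, 11, 4, 5, 13, 14, 15]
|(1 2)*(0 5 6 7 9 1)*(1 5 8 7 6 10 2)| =|(0 8 7 9 5 10 2)| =7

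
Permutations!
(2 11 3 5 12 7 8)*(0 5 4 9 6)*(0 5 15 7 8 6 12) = (0 15 7 6 5)(2 11 3 4 9 12 8) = [15, 1, 11, 4, 9, 0, 5, 6, 2, 12, 10, 3, 8, 13, 14, 7]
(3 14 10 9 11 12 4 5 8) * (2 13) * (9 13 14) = (2 14 10 13)(3 9 11 12 4 5 8) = [0, 1, 14, 9, 5, 8, 6, 7, 3, 11, 13, 12, 4, 2, 10]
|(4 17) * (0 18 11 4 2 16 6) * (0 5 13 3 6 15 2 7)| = 12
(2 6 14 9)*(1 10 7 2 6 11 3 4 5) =(1 10 7 2 11 3 4 5)(6 14 9) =[0, 10, 11, 4, 5, 1, 14, 2, 8, 6, 7, 3, 12, 13, 9]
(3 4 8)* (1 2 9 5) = (1 2 9 5)(3 4 8) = [0, 2, 9, 4, 8, 1, 6, 7, 3, 5]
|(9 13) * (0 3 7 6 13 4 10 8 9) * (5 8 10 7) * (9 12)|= |(0 3 5 8 12 9 4 7 6 13)|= 10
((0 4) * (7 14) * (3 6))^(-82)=(14)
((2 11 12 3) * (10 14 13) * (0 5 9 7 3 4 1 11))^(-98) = ((0 5 9 7 3 2)(1 11 12 4)(10 14 13))^(-98) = (0 3 9)(1 12)(2 7 5)(4 11)(10 14 13)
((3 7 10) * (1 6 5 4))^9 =((1 6 5 4)(3 7 10))^9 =(10)(1 6 5 4)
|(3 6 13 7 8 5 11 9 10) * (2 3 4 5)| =|(2 3 6 13 7 8)(4 5 11 9 10)| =30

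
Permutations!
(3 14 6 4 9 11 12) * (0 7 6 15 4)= [7, 1, 2, 14, 9, 5, 0, 6, 8, 11, 10, 12, 3, 13, 15, 4]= (0 7 6)(3 14 15 4 9 11 12)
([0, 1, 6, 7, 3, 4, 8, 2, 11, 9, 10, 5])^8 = (11)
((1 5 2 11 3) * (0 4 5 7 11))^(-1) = ((0 4 5 2)(1 7 11 3))^(-1) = (0 2 5 4)(1 3 11 7)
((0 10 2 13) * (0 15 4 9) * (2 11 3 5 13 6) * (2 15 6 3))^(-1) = (0 9 4 15 6 13 5 3 2 11 10)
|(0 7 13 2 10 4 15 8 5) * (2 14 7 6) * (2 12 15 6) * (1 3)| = |(0 2 10 4 6 12 15 8 5)(1 3)(7 13 14)| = 18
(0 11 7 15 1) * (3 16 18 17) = (0 11 7 15 1)(3 16 18 17) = [11, 0, 2, 16, 4, 5, 6, 15, 8, 9, 10, 7, 12, 13, 14, 1, 18, 3, 17]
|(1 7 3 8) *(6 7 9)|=6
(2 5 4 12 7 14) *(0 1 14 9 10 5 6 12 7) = (0 1 14 2 6 12)(4 7 9 10 5) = [1, 14, 6, 3, 7, 4, 12, 9, 8, 10, 5, 11, 0, 13, 2]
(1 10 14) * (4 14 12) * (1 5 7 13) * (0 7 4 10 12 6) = (0 7 13 1 12 10 6)(4 14 5) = [7, 12, 2, 3, 14, 4, 0, 13, 8, 9, 6, 11, 10, 1, 5]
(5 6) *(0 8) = [8, 1, 2, 3, 4, 6, 5, 7, 0] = (0 8)(5 6)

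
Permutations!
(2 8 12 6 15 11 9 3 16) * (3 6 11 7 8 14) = [0, 1, 14, 16, 4, 5, 15, 8, 12, 6, 10, 9, 11, 13, 3, 7, 2] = (2 14 3 16)(6 15 7 8 12 11 9)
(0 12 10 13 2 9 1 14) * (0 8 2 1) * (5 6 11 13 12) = (0 5 6 11 13 1 14 8 2 9)(10 12) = [5, 14, 9, 3, 4, 6, 11, 7, 2, 0, 12, 13, 10, 1, 8]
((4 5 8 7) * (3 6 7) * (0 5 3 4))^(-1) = ((0 5 8 4 3 6 7))^(-1) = (0 7 6 3 4 8 5)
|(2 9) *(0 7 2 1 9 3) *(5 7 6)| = |(0 6 5 7 2 3)(1 9)| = 6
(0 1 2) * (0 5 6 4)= (0 1 2 5 6 4)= [1, 2, 5, 3, 0, 6, 4]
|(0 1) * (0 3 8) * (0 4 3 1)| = |(3 8 4)| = 3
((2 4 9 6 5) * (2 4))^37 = (4 9 6 5) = ((4 9 6 5))^37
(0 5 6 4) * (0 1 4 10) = (0 5 6 10)(1 4) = [5, 4, 2, 3, 1, 6, 10, 7, 8, 9, 0]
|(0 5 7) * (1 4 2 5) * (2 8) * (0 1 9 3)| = 6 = |(0 9 3)(1 4 8 2 5 7)|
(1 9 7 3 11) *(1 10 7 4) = (1 9 4)(3 11 10 7) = [0, 9, 2, 11, 1, 5, 6, 3, 8, 4, 7, 10]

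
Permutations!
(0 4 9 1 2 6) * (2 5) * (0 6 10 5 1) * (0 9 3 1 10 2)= [4, 10, 2, 1, 3, 0, 6, 7, 8, 9, 5]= (0 4 3 1 10 5)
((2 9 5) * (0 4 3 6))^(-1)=(0 6 3 4)(2 5 9)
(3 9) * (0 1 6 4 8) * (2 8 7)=[1, 6, 8, 9, 7, 5, 4, 2, 0, 3]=(0 1 6 4 7 2 8)(3 9)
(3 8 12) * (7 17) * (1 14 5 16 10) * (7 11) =(1 14 5 16 10)(3 8 12)(7 17 11) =[0, 14, 2, 8, 4, 16, 6, 17, 12, 9, 1, 7, 3, 13, 5, 15, 10, 11]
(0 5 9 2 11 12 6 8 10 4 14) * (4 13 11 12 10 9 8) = (0 5 8 9 2 12 6 4 14)(10 13 11) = [5, 1, 12, 3, 14, 8, 4, 7, 9, 2, 13, 10, 6, 11, 0]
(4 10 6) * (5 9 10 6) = (4 6)(5 9 10) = [0, 1, 2, 3, 6, 9, 4, 7, 8, 10, 5]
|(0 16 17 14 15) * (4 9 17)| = |(0 16 4 9 17 14 15)| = 7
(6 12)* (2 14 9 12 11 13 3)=[0, 1, 14, 2, 4, 5, 11, 7, 8, 12, 10, 13, 6, 3, 9]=(2 14 9 12 6 11 13 3)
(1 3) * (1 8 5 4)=[0, 3, 2, 8, 1, 4, 6, 7, 5]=(1 3 8 5 4)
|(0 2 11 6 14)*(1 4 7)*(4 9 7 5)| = |(0 2 11 6 14)(1 9 7)(4 5)| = 30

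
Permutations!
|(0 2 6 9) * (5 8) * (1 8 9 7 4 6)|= |(0 2 1 8 5 9)(4 6 7)|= 6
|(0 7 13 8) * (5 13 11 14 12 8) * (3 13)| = |(0 7 11 14 12 8)(3 13 5)| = 6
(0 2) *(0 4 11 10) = (0 2 4 11 10) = [2, 1, 4, 3, 11, 5, 6, 7, 8, 9, 0, 10]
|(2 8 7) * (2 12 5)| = |(2 8 7 12 5)| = 5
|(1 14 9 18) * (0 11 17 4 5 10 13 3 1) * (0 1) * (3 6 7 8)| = 44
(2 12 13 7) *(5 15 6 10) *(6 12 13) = (2 13 7)(5 15 12 6 10) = [0, 1, 13, 3, 4, 15, 10, 2, 8, 9, 5, 11, 6, 7, 14, 12]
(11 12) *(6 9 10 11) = (6 9 10 11 12) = [0, 1, 2, 3, 4, 5, 9, 7, 8, 10, 11, 12, 6]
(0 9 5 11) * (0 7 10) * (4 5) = (0 9 4 5 11 7 10) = [9, 1, 2, 3, 5, 11, 6, 10, 8, 4, 0, 7]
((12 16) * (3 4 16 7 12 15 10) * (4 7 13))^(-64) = (16)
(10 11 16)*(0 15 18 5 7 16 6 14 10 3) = [15, 1, 2, 0, 4, 7, 14, 16, 8, 9, 11, 6, 12, 13, 10, 18, 3, 17, 5] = (0 15 18 5 7 16 3)(6 14 10 11)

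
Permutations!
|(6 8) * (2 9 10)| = 6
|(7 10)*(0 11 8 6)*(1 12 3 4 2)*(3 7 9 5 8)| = |(0 11 3 4 2 1 12 7 10 9 5 8 6)| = 13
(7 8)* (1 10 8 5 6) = (1 10 8 7 5 6) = [0, 10, 2, 3, 4, 6, 1, 5, 7, 9, 8]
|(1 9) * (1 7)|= |(1 9 7)|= 3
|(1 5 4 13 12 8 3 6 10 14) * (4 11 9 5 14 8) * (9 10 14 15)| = 30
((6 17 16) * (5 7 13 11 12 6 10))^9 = ((5 7 13 11 12 6 17 16 10))^9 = (17)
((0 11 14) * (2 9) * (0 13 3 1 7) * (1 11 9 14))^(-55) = (0 7 1 11 3 13 14 2 9)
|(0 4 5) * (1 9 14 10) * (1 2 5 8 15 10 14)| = |(0 4 8 15 10 2 5)(1 9)| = 14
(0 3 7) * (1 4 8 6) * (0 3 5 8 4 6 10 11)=(0 5 8 10 11)(1 6)(3 7)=[5, 6, 2, 7, 4, 8, 1, 3, 10, 9, 11, 0]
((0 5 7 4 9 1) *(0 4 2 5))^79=(1 4 9)(2 5 7)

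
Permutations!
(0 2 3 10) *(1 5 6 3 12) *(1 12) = (12)(0 2 1 5 6 3 10) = [2, 5, 1, 10, 4, 6, 3, 7, 8, 9, 0, 11, 12]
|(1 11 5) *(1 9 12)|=|(1 11 5 9 12)|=5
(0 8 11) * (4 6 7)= (0 8 11)(4 6 7)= [8, 1, 2, 3, 6, 5, 7, 4, 11, 9, 10, 0]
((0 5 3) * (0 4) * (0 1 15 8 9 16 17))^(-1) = ((0 5 3 4 1 15 8 9 16 17))^(-1) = (0 17 16 9 8 15 1 4 3 5)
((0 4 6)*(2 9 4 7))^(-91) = (0 6 4 9 2 7)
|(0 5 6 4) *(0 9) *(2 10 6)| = 7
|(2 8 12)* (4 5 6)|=|(2 8 12)(4 5 6)|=3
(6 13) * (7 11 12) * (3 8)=(3 8)(6 13)(7 11 12)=[0, 1, 2, 8, 4, 5, 13, 11, 3, 9, 10, 12, 7, 6]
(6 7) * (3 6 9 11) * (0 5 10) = (0 5 10)(3 6 7 9 11) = [5, 1, 2, 6, 4, 10, 7, 9, 8, 11, 0, 3]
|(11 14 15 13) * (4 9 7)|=|(4 9 7)(11 14 15 13)|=12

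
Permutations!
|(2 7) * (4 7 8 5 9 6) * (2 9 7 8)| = 6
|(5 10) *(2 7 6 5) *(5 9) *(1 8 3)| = 6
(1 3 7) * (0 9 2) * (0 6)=(0 9 2 6)(1 3 7)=[9, 3, 6, 7, 4, 5, 0, 1, 8, 2]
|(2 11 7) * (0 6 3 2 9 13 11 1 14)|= 12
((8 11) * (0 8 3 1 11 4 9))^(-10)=((0 8 4 9)(1 11 3))^(-10)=(0 4)(1 3 11)(8 9)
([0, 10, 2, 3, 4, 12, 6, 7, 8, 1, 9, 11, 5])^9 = (5 12)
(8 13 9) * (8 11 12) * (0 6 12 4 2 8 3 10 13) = [6, 1, 8, 10, 2, 5, 12, 7, 0, 11, 13, 4, 3, 9] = (0 6 12 3 10 13 9 11 4 2 8)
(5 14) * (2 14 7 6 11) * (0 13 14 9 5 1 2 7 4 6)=[13, 2, 9, 3, 6, 4, 11, 0, 8, 5, 10, 7, 12, 14, 1]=(0 13 14 1 2 9 5 4 6 11 7)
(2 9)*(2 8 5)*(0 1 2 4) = (0 1 2 9 8 5 4) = [1, 2, 9, 3, 0, 4, 6, 7, 5, 8]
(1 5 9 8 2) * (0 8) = (0 8 2 1 5 9) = [8, 5, 1, 3, 4, 9, 6, 7, 2, 0]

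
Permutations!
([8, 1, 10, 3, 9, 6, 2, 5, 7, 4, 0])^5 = (0 2 5 8 10 6 7)(4 9)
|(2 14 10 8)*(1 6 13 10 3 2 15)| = 6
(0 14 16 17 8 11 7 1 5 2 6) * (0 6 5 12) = [14, 12, 5, 3, 4, 2, 6, 1, 11, 9, 10, 7, 0, 13, 16, 15, 17, 8] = (0 14 16 17 8 11 7 1 12)(2 5)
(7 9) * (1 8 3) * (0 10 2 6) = [10, 8, 6, 1, 4, 5, 0, 9, 3, 7, 2] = (0 10 2 6)(1 8 3)(7 9)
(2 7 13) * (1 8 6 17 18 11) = [0, 8, 7, 3, 4, 5, 17, 13, 6, 9, 10, 1, 12, 2, 14, 15, 16, 18, 11] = (1 8 6 17 18 11)(2 7 13)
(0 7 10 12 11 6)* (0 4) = [7, 1, 2, 3, 0, 5, 4, 10, 8, 9, 12, 6, 11] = (0 7 10 12 11 6 4)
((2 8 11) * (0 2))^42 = (0 8)(2 11)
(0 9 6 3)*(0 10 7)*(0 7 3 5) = (0 9 6 5)(3 10) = [9, 1, 2, 10, 4, 0, 5, 7, 8, 6, 3]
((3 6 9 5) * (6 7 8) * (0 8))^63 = (9)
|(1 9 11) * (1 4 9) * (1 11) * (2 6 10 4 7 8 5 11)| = |(1 2 6 10 4 9)(5 11 7 8)| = 12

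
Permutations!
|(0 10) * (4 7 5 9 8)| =10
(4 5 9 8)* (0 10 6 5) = [10, 1, 2, 3, 0, 9, 5, 7, 4, 8, 6] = (0 10 6 5 9 8 4)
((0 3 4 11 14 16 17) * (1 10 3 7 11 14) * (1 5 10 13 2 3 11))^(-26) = (0 2 16 1 4)(3 17 13 14 7)(5 10 11)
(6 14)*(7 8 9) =[0, 1, 2, 3, 4, 5, 14, 8, 9, 7, 10, 11, 12, 13, 6] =(6 14)(7 8 9)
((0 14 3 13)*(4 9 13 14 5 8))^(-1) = ((0 5 8 4 9 13)(3 14))^(-1) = (0 13 9 4 8 5)(3 14)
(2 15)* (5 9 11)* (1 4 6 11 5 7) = [0, 4, 15, 3, 6, 9, 11, 1, 8, 5, 10, 7, 12, 13, 14, 2] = (1 4 6 11 7)(2 15)(5 9)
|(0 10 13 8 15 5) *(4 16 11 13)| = 9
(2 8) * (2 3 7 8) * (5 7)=(3 5 7 8)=[0, 1, 2, 5, 4, 7, 6, 8, 3]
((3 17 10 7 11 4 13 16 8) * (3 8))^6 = (3 13 11 10)(4 7 17 16)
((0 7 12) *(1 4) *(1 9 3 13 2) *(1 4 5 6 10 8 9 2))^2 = (0 12 7)(1 6 8 3)(5 10 9 13)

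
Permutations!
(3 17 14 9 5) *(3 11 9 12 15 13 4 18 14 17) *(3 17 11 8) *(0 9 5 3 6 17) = (0 9 3)(4 18 14 12 15 13)(5 8 6 17 11) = [9, 1, 2, 0, 18, 8, 17, 7, 6, 3, 10, 5, 15, 4, 12, 13, 16, 11, 14]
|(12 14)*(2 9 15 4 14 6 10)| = 8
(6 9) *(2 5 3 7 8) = [0, 1, 5, 7, 4, 3, 9, 8, 2, 6] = (2 5 3 7 8)(6 9)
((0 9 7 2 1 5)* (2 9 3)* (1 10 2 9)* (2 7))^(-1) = ((0 3 9 2 10 7 1 5))^(-1) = (0 5 1 7 10 2 9 3)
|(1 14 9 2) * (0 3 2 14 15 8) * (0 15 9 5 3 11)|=|(0 11)(1 9 14 5 3 2)(8 15)|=6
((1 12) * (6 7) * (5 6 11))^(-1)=(1 12)(5 11 7 6)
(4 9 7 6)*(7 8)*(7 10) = [0, 1, 2, 3, 9, 5, 4, 6, 10, 8, 7] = (4 9 8 10 7 6)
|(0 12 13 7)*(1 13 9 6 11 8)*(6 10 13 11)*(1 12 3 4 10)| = 30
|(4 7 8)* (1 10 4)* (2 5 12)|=|(1 10 4 7 8)(2 5 12)|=15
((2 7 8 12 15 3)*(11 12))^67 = (2 12 7 15 8 3 11)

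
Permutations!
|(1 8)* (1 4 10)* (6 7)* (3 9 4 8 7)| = 7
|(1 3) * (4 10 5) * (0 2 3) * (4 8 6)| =20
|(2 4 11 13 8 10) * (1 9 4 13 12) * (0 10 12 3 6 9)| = |(0 10 2 13 8 12 1)(3 6 9 4 11)| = 35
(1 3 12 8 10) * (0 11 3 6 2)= [11, 6, 0, 12, 4, 5, 2, 7, 10, 9, 1, 3, 8]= (0 11 3 12 8 10 1 6 2)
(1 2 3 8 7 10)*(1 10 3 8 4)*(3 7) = (10)(1 2 8 3 4) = [0, 2, 8, 4, 1, 5, 6, 7, 3, 9, 10]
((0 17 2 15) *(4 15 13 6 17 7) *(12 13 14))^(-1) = (0 15 4 7)(2 17 6 13 12 14)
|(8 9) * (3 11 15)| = 6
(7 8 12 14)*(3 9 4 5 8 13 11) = (3 9 4 5 8 12 14 7 13 11) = [0, 1, 2, 9, 5, 8, 6, 13, 12, 4, 10, 3, 14, 11, 7]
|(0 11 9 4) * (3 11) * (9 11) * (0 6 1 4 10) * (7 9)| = 15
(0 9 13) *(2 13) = (0 9 2 13) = [9, 1, 13, 3, 4, 5, 6, 7, 8, 2, 10, 11, 12, 0]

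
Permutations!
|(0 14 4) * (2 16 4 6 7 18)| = 8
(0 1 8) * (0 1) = [0, 8, 2, 3, 4, 5, 6, 7, 1] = (1 8)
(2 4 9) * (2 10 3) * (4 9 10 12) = [0, 1, 9, 2, 10, 5, 6, 7, 8, 12, 3, 11, 4] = (2 9 12 4 10 3)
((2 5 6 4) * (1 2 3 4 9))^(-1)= (1 9 6 5 2)(3 4)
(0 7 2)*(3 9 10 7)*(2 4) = [3, 1, 0, 9, 2, 5, 6, 4, 8, 10, 7] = (0 3 9 10 7 4 2)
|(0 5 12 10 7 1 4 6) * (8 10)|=|(0 5 12 8 10 7 1 4 6)|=9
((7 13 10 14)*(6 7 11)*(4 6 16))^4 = ((4 6 7 13 10 14 11 16))^4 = (4 10)(6 14)(7 11)(13 16)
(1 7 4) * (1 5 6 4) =(1 7)(4 5 6) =[0, 7, 2, 3, 5, 6, 4, 1]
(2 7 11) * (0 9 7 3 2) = (0 9 7 11)(2 3) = [9, 1, 3, 2, 4, 5, 6, 11, 8, 7, 10, 0]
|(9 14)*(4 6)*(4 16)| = 6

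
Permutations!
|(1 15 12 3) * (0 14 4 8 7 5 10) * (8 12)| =|(0 14 4 12 3 1 15 8 7 5 10)| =11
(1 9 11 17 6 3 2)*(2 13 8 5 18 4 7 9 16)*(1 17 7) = [0, 16, 17, 13, 1, 18, 3, 9, 5, 11, 10, 7, 12, 8, 14, 15, 2, 6, 4] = (1 16 2 17 6 3 13 8 5 18 4)(7 9 11)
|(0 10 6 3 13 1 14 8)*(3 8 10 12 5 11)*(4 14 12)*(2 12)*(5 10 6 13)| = |(0 4 14 6 8)(1 2 12 10 13)(3 5 11)| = 15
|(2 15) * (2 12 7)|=4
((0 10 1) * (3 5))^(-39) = ((0 10 1)(3 5))^(-39) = (10)(3 5)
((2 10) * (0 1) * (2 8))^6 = ((0 1)(2 10 8))^6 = (10)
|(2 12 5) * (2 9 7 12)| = |(5 9 7 12)| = 4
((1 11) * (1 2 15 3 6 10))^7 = (15) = ((1 11 2 15 3 6 10))^7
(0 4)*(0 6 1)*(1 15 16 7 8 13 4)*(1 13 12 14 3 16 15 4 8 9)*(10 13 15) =(0 15 10 13 8 12 14 3 16 7 9 1)(4 6) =[15, 0, 2, 16, 6, 5, 4, 9, 12, 1, 13, 11, 14, 8, 3, 10, 7]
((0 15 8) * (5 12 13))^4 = ((0 15 8)(5 12 13))^4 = (0 15 8)(5 12 13)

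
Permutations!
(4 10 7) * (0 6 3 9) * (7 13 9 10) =(0 6 3 10 13 9)(4 7) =[6, 1, 2, 10, 7, 5, 3, 4, 8, 0, 13, 11, 12, 9]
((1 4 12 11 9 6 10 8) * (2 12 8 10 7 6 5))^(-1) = ((1 4 8)(2 12 11 9 5)(6 7))^(-1) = (1 8 4)(2 5 9 11 12)(6 7)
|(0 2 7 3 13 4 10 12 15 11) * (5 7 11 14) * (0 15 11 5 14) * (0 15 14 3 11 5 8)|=|(15)(0 2 8)(3 13 4 10 12 5 7 11 14)|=9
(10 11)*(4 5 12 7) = [0, 1, 2, 3, 5, 12, 6, 4, 8, 9, 11, 10, 7] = (4 5 12 7)(10 11)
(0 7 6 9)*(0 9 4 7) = (9)(4 7 6) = [0, 1, 2, 3, 7, 5, 4, 6, 8, 9]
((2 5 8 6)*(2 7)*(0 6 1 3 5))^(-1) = (0 2 7 6)(1 8 5 3)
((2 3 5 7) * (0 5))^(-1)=((0 5 7 2 3))^(-1)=(0 3 2 7 5)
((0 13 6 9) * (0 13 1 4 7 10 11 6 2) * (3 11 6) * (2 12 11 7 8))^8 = (13)(0 8 1 2 4) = ((0 1 4 8 2)(3 7 10 6 9 13 12 11))^8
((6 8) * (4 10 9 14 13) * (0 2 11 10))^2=(0 11 9 13)(2 10 14 4)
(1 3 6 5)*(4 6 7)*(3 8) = (1 8 3 7 4 6 5) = [0, 8, 2, 7, 6, 1, 5, 4, 3]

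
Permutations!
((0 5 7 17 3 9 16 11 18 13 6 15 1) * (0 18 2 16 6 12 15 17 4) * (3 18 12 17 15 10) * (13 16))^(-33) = (0 4 7 5)(1 10 9 15 12 3 6)(2 18)(11 17)(13 16)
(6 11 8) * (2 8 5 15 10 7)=(2 8 6 11 5 15 10 7)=[0, 1, 8, 3, 4, 15, 11, 2, 6, 9, 7, 5, 12, 13, 14, 10]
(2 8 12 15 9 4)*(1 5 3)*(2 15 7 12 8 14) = (1 5 3)(2 14)(4 15 9)(7 12) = [0, 5, 14, 1, 15, 3, 6, 12, 8, 4, 10, 11, 7, 13, 2, 9]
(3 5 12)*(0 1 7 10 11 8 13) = (0 1 7 10 11 8 13)(3 5 12) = [1, 7, 2, 5, 4, 12, 6, 10, 13, 9, 11, 8, 3, 0]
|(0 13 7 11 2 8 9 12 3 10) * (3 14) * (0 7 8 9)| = 24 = |(0 13 8)(2 9 12 14 3 10 7 11)|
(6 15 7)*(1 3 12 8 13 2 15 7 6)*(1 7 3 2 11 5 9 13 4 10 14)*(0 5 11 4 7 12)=(0 5 9 13 4 10 14 1 2 15 6 3)(7 12 8)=[5, 2, 15, 0, 10, 9, 3, 12, 7, 13, 14, 11, 8, 4, 1, 6]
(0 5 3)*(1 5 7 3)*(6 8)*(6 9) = (0 7 3)(1 5)(6 8 9) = [7, 5, 2, 0, 4, 1, 8, 3, 9, 6]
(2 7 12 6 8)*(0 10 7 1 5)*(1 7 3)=(0 10 3 1 5)(2 7 12 6 8)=[10, 5, 7, 1, 4, 0, 8, 12, 2, 9, 3, 11, 6]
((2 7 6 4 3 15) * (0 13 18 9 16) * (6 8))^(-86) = (0 16 9 18 13)(2 3 6 7 15 4 8)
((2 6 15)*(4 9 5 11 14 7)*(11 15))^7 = (2 5 4 14 6 15 9 7 11)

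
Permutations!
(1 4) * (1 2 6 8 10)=[0, 4, 6, 3, 2, 5, 8, 7, 10, 9, 1]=(1 4 2 6 8 10)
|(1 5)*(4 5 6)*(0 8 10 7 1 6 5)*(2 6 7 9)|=|(0 8 10 9 2 6 4)(1 5 7)|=21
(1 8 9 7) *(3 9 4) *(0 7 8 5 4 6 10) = (0 7 1 5 4 3 9 8 6 10) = [7, 5, 2, 9, 3, 4, 10, 1, 6, 8, 0]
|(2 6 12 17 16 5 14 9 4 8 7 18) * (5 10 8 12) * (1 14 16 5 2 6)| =14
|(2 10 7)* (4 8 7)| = |(2 10 4 8 7)| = 5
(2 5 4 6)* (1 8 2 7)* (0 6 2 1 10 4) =(0 6 7 10 4 2 5)(1 8) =[6, 8, 5, 3, 2, 0, 7, 10, 1, 9, 4]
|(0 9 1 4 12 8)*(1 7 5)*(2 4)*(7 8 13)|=21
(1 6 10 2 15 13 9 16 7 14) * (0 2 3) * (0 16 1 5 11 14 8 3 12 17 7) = (0 2 15 13 9 1 6 10 12 17 7 8 3 16)(5 11 14) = [2, 6, 15, 16, 4, 11, 10, 8, 3, 1, 12, 14, 17, 9, 5, 13, 0, 7]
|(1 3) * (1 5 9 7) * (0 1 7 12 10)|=|(0 1 3 5 9 12 10)|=7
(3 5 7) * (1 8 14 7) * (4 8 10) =(1 10 4 8 14 7 3 5) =[0, 10, 2, 5, 8, 1, 6, 3, 14, 9, 4, 11, 12, 13, 7]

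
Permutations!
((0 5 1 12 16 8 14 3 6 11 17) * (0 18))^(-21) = (0 12 14 11)(1 8 6 18)(3 17 5 16)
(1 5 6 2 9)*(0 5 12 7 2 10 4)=(0 5 6 10 4)(1 12 7 2 9)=[5, 12, 9, 3, 0, 6, 10, 2, 8, 1, 4, 11, 7]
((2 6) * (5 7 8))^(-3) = (8)(2 6)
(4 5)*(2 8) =[0, 1, 8, 3, 5, 4, 6, 7, 2] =(2 8)(4 5)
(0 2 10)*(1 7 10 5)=(0 2 5 1 7 10)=[2, 7, 5, 3, 4, 1, 6, 10, 8, 9, 0]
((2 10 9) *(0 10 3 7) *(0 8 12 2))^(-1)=(0 9 10)(2 12 8 7 3)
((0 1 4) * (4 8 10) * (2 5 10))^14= (10)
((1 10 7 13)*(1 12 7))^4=((1 10)(7 13 12))^4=(7 13 12)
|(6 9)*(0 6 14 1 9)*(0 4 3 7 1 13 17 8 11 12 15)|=14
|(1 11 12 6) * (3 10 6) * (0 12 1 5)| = 6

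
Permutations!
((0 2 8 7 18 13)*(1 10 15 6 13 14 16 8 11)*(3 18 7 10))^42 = (0 1 14 10 13 11 18 8 6 2 3 16 15)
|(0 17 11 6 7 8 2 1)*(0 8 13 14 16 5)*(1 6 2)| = 10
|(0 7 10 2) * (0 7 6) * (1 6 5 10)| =|(0 5 10 2 7 1 6)| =7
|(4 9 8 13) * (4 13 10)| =4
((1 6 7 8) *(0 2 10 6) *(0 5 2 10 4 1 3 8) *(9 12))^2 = ((0 10 6 7)(1 5 2 4)(3 8)(9 12))^2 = (12)(0 6)(1 2)(4 5)(7 10)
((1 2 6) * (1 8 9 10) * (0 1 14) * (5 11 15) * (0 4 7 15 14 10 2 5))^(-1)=((0 1 5 11 14 4 7 15)(2 6 8 9))^(-1)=(0 15 7 4 14 11 5 1)(2 9 8 6)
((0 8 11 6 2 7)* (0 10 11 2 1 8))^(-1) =(1 6 11 10 7 2 8)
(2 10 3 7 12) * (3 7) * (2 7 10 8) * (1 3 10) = (1 3 10)(2 8)(7 12) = [0, 3, 8, 10, 4, 5, 6, 12, 2, 9, 1, 11, 7]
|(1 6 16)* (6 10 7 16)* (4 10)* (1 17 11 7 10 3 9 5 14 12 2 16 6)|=|(1 4 3 9 5 14 12 2 16 17 11 7 6)|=13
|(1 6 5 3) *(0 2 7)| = 12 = |(0 2 7)(1 6 5 3)|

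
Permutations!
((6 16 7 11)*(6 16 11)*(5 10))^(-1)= (5 10)(6 7 16 11)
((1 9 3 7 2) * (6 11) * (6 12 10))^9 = (1 2 7 3 9)(6 11 12 10)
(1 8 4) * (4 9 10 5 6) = (1 8 9 10 5 6 4) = [0, 8, 2, 3, 1, 6, 4, 7, 9, 10, 5]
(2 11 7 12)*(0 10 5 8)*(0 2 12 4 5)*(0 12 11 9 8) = [10, 1, 9, 3, 5, 0, 6, 4, 2, 8, 12, 7, 11] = (0 10 12 11 7 4 5)(2 9 8)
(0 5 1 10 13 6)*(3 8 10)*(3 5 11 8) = (0 11 8 10 13 6)(1 5) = [11, 5, 2, 3, 4, 1, 0, 7, 10, 9, 13, 8, 12, 6]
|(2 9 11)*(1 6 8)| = 3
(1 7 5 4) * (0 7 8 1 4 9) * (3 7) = [3, 8, 2, 7, 4, 9, 6, 5, 1, 0] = (0 3 7 5 9)(1 8)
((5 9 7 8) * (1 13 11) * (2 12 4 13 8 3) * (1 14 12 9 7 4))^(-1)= ((1 8 5 7 3 2 9 4 13 11 14 12))^(-1)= (1 12 14 11 13 4 9 2 3 7 5 8)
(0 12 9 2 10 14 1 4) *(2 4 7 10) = [12, 7, 2, 3, 0, 5, 6, 10, 8, 4, 14, 11, 9, 13, 1] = (0 12 9 4)(1 7 10 14)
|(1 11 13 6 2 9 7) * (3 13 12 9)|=20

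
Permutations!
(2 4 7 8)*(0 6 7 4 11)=(0 6 7 8 2 11)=[6, 1, 11, 3, 4, 5, 7, 8, 2, 9, 10, 0]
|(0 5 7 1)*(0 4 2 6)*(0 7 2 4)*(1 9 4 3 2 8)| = 12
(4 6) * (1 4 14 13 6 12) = [0, 4, 2, 3, 12, 5, 14, 7, 8, 9, 10, 11, 1, 6, 13] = (1 4 12)(6 14 13)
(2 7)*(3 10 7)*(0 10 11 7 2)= [10, 1, 3, 11, 4, 5, 6, 0, 8, 9, 2, 7]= (0 10 2 3 11 7)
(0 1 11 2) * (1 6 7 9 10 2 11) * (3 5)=[6, 1, 0, 5, 4, 3, 7, 9, 8, 10, 2, 11]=(11)(0 6 7 9 10 2)(3 5)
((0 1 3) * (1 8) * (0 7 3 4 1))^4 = (8)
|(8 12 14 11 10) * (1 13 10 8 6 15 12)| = 9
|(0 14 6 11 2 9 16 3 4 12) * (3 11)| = 12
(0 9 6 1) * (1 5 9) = (0 1)(5 9 6) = [1, 0, 2, 3, 4, 9, 5, 7, 8, 6]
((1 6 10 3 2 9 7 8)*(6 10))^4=(1 9 10 7 3 8 2)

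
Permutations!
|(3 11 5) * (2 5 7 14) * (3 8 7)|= |(2 5 8 7 14)(3 11)|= 10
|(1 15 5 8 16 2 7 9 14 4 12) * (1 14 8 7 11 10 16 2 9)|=12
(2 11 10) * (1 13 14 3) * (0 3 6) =(0 3 1 13 14 6)(2 11 10) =[3, 13, 11, 1, 4, 5, 0, 7, 8, 9, 2, 10, 12, 14, 6]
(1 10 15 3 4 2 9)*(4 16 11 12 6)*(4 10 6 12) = (1 6 10 15 3 16 11 4 2 9) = [0, 6, 9, 16, 2, 5, 10, 7, 8, 1, 15, 4, 12, 13, 14, 3, 11]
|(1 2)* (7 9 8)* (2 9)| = |(1 9 8 7 2)| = 5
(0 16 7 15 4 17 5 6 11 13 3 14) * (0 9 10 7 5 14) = (0 16 5 6 11 13 3)(4 17 14 9 10 7 15) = [16, 1, 2, 0, 17, 6, 11, 15, 8, 10, 7, 13, 12, 3, 9, 4, 5, 14]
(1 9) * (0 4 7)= [4, 9, 2, 3, 7, 5, 6, 0, 8, 1]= (0 4 7)(1 9)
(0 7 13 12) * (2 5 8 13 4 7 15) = [15, 1, 5, 3, 7, 8, 6, 4, 13, 9, 10, 11, 0, 12, 14, 2] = (0 15 2 5 8 13 12)(4 7)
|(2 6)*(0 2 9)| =|(0 2 6 9)| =4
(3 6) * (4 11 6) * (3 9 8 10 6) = (3 4 11)(6 9 8 10) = [0, 1, 2, 4, 11, 5, 9, 7, 10, 8, 6, 3]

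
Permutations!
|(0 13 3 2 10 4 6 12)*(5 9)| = 8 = |(0 13 3 2 10 4 6 12)(5 9)|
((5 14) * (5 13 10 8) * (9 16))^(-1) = ((5 14 13 10 8)(9 16))^(-1) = (5 8 10 13 14)(9 16)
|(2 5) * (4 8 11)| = |(2 5)(4 8 11)| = 6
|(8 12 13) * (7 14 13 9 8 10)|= |(7 14 13 10)(8 12 9)|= 12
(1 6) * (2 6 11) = (1 11 2 6) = [0, 11, 6, 3, 4, 5, 1, 7, 8, 9, 10, 2]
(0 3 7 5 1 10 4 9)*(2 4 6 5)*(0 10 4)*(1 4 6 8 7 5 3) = [1, 6, 0, 5, 9, 4, 3, 2, 7, 10, 8] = (0 1 6 3 5 4 9 10 8 7 2)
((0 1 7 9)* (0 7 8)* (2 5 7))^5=(0 8 1)(2 5 7 9)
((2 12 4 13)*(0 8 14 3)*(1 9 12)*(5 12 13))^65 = ((0 8 14 3)(1 9 13 2)(4 5 12))^65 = (0 8 14 3)(1 9 13 2)(4 12 5)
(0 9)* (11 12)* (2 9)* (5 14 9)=(0 2 5 14 9)(11 12)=[2, 1, 5, 3, 4, 14, 6, 7, 8, 0, 10, 12, 11, 13, 9]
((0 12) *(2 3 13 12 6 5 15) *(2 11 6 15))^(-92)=((0 15 11 6 5 2 3 13 12))^(-92)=(0 13 2 6 15 12 3 5 11)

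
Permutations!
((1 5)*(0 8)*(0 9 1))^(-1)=(0 5 1 9 8)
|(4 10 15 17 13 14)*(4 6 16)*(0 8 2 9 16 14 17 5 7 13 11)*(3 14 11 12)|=17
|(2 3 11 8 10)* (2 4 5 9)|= 8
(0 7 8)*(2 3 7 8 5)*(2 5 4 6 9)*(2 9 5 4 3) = (9)(0 8)(3 7)(4 6 5) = [8, 1, 2, 7, 6, 4, 5, 3, 0, 9]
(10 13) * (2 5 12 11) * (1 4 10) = (1 4 10 13)(2 5 12 11) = [0, 4, 5, 3, 10, 12, 6, 7, 8, 9, 13, 2, 11, 1]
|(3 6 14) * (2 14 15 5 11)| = |(2 14 3 6 15 5 11)| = 7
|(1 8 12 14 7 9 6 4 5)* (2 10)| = 18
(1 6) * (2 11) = (1 6)(2 11) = [0, 6, 11, 3, 4, 5, 1, 7, 8, 9, 10, 2]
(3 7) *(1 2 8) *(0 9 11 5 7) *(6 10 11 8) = [9, 2, 6, 0, 4, 7, 10, 3, 1, 8, 11, 5] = (0 9 8 1 2 6 10 11 5 7 3)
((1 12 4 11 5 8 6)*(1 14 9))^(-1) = ((1 12 4 11 5 8 6 14 9))^(-1) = (1 9 14 6 8 5 11 4 12)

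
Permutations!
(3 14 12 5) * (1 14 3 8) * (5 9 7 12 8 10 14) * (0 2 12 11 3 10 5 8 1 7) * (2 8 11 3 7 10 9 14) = (0 8 10 2 12 14 1 11 7 3 9) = [8, 11, 12, 9, 4, 5, 6, 3, 10, 0, 2, 7, 14, 13, 1]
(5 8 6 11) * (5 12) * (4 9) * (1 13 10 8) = (1 13 10 8 6 11 12 5)(4 9) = [0, 13, 2, 3, 9, 1, 11, 7, 6, 4, 8, 12, 5, 10]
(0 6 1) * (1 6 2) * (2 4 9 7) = (0 4 9 7 2 1) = [4, 0, 1, 3, 9, 5, 6, 2, 8, 7]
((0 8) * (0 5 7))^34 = (0 5)(7 8)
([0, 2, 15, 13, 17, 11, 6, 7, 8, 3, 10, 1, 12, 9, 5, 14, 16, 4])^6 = [0, 1, 2, 3, 4, 5, 6, 7, 8, 9, 10, 11, 12, 13, 14, 15, 16, 17]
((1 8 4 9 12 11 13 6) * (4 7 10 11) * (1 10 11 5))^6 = ((1 8 7 11 13 6 10 5)(4 9 12))^6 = (1 10 13 7)(5 6 11 8)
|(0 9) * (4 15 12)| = 6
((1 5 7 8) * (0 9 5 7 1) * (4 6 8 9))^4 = (9)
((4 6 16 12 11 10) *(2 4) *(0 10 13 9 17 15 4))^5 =((0 10 2)(4 6 16 12 11 13 9 17 15))^5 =(0 2 10)(4 13 6 9 16 17 12 15 11)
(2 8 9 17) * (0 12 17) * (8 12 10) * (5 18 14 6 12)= (0 10 8 9)(2 5 18 14 6 12 17)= [10, 1, 5, 3, 4, 18, 12, 7, 9, 0, 8, 11, 17, 13, 6, 15, 16, 2, 14]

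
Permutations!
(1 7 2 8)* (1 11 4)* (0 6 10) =[6, 7, 8, 3, 1, 5, 10, 2, 11, 9, 0, 4] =(0 6 10)(1 7 2 8 11 4)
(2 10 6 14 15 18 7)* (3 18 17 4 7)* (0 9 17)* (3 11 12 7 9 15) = (0 15)(2 10 6 14 3 18 11 12 7)(4 9 17) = [15, 1, 10, 18, 9, 5, 14, 2, 8, 17, 6, 12, 7, 13, 3, 0, 16, 4, 11]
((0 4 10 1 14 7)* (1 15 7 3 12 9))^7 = (0 10 7 4 15)(1 3 9 14 12)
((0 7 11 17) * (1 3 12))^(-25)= (0 17 11 7)(1 12 3)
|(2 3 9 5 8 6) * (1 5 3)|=|(1 5 8 6 2)(3 9)|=10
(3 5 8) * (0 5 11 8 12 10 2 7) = [5, 1, 7, 11, 4, 12, 6, 0, 3, 9, 2, 8, 10] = (0 5 12 10 2 7)(3 11 8)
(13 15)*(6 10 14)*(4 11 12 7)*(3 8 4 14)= [0, 1, 2, 8, 11, 5, 10, 14, 4, 9, 3, 12, 7, 15, 6, 13]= (3 8 4 11 12 7 14 6 10)(13 15)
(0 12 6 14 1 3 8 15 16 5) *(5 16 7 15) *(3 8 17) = (0 12 6 14 1 8 5)(3 17)(7 15) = [12, 8, 2, 17, 4, 0, 14, 15, 5, 9, 10, 11, 6, 13, 1, 7, 16, 3]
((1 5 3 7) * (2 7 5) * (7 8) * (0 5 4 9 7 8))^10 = ((0 5 3 4 9 7 1 2))^10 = (0 3 9 1)(2 5 4 7)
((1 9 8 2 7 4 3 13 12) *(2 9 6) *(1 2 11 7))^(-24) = ((1 6 11 7 4 3 13 12 2)(8 9))^(-24) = (1 7 13)(2 11 3)(4 12 6)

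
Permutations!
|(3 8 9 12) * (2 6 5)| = |(2 6 5)(3 8 9 12)| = 12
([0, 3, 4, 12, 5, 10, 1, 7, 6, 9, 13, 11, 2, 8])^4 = (1 4 8 12 10)(2 13 3 5 6)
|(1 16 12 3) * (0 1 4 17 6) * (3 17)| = 6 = |(0 1 16 12 17 6)(3 4)|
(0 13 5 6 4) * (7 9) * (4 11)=(0 13 5 6 11 4)(7 9)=[13, 1, 2, 3, 0, 6, 11, 9, 8, 7, 10, 4, 12, 5]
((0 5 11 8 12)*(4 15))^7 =(0 11 12 5 8)(4 15)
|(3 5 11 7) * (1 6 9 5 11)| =12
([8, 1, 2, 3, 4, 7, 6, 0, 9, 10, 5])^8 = [9, 1, 2, 3, 4, 0, 6, 8, 10, 5, 7]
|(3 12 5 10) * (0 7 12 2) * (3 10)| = |(0 7 12 5 3 2)| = 6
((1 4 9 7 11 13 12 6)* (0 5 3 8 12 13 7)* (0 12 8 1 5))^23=(13)(1 9 6 3 4 12 5)(7 11)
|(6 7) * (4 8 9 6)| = 5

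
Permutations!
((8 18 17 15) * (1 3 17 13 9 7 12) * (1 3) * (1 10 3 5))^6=(1 18)(3 9)(5 8)(7 17)(10 13)(12 15)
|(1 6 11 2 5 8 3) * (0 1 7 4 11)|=21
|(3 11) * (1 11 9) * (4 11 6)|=6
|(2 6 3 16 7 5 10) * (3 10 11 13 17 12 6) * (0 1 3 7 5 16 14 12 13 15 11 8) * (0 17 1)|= 26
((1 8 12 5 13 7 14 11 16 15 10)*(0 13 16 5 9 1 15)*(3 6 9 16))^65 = (16)(10 15)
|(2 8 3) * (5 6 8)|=|(2 5 6 8 3)|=5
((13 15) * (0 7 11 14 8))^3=(0 14 7 8 11)(13 15)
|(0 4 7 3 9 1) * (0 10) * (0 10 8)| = |(10)(0 4 7 3 9 1 8)| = 7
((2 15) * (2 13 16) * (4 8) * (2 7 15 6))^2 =(7 13)(15 16)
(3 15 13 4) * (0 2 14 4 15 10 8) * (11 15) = [2, 1, 14, 10, 3, 5, 6, 7, 0, 9, 8, 15, 12, 11, 4, 13] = (0 2 14 4 3 10 8)(11 15 13)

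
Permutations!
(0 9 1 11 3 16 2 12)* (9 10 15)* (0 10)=[0, 11, 12, 16, 4, 5, 6, 7, 8, 1, 15, 3, 10, 13, 14, 9, 2]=(1 11 3 16 2 12 10 15 9)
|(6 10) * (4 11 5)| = |(4 11 5)(6 10)| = 6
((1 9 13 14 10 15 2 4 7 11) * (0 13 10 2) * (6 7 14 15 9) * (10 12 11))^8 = (0 15 13)(1 6 7 10 9 12 11)(2 14 4) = ((0 13 15)(1 6 7 10 9 12 11)(2 4 14))^8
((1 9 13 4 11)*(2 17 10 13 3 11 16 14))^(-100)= (2 16 13 17 14 4 10)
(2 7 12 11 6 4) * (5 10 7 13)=(2 13 5 10 7 12 11 6 4)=[0, 1, 13, 3, 2, 10, 4, 12, 8, 9, 7, 6, 11, 5]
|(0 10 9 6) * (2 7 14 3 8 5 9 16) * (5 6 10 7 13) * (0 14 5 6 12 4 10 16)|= |(0 7 5 9 16 2 13 6 14 3 8 12 4 10)|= 14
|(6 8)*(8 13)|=3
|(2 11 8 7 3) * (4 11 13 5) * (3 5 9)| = |(2 13 9 3)(4 11 8 7 5)| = 20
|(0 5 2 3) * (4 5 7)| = |(0 7 4 5 2 3)| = 6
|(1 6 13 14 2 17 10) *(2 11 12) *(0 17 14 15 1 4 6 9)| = |(0 17 10 4 6 13 15 1 9)(2 14 11 12)| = 36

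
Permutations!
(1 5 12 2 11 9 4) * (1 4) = (1 5 12 2 11 9) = [0, 5, 11, 3, 4, 12, 6, 7, 8, 1, 10, 9, 2]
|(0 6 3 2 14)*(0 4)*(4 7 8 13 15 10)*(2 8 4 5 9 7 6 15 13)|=35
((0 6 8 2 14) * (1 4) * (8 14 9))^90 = ((0 6 14)(1 4)(2 9 8))^90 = (14)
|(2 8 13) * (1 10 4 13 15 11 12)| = |(1 10 4 13 2 8 15 11 12)| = 9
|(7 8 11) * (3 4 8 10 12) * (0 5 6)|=21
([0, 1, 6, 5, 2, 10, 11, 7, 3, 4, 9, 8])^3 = (2 8 10)(3 9 6)(4 11 5)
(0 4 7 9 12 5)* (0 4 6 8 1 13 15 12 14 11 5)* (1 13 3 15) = (0 6 8 13 1 3 15 12)(4 7 9 14 11 5) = [6, 3, 2, 15, 7, 4, 8, 9, 13, 14, 10, 5, 0, 1, 11, 12]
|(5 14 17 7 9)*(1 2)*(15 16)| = |(1 2)(5 14 17 7 9)(15 16)| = 10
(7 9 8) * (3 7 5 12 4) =(3 7 9 8 5 12 4) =[0, 1, 2, 7, 3, 12, 6, 9, 5, 8, 10, 11, 4]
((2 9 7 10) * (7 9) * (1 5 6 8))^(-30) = (10)(1 6)(5 8)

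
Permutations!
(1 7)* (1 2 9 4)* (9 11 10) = (1 7 2 11 10 9 4) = [0, 7, 11, 3, 1, 5, 6, 2, 8, 4, 9, 10]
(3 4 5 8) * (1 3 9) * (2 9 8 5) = (1 3 4 2 9) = [0, 3, 9, 4, 2, 5, 6, 7, 8, 1]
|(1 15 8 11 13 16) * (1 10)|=7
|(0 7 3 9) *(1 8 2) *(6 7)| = 15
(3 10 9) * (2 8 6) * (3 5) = (2 8 6)(3 10 9 5) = [0, 1, 8, 10, 4, 3, 2, 7, 6, 5, 9]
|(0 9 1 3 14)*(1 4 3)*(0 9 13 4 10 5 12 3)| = 6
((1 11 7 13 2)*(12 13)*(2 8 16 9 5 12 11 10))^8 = (1 2 10)(5 13 16)(8 9 12)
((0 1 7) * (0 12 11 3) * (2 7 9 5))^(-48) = ((0 1 9 5 2 7 12 11 3))^(-48) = (0 12 5)(1 11 2)(3 7 9)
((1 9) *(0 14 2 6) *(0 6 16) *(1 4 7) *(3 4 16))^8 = ((0 14 2 3 4 7 1 9 16))^8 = (0 16 9 1 7 4 3 2 14)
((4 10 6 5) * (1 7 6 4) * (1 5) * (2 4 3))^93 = ((1 7 6)(2 4 10 3))^93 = (2 4 10 3)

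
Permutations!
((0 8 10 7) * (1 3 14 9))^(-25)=(0 7 10 8)(1 9 14 3)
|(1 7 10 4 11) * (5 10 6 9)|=|(1 7 6 9 5 10 4 11)|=8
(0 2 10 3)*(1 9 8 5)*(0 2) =(1 9 8 5)(2 10 3) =[0, 9, 10, 2, 4, 1, 6, 7, 5, 8, 3]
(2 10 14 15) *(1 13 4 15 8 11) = (1 13 4 15 2 10 14 8 11) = [0, 13, 10, 3, 15, 5, 6, 7, 11, 9, 14, 1, 12, 4, 8, 2]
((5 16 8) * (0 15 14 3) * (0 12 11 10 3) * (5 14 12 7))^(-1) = ((0 15 12 11 10 3 7 5 16 8 14))^(-1) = (0 14 8 16 5 7 3 10 11 12 15)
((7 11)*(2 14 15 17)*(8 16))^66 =(2 15)(14 17) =((2 14 15 17)(7 11)(8 16))^66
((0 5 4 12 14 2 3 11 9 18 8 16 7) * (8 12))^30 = (2 11 18 14 3 9 12)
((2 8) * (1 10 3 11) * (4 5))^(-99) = ((1 10 3 11)(2 8)(4 5))^(-99) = (1 10 3 11)(2 8)(4 5)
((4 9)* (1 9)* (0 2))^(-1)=(0 2)(1 4 9)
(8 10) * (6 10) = [0, 1, 2, 3, 4, 5, 10, 7, 6, 9, 8] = (6 10 8)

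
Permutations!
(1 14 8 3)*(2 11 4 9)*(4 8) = (1 14 4 9 2 11 8 3) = [0, 14, 11, 1, 9, 5, 6, 7, 3, 2, 10, 8, 12, 13, 4]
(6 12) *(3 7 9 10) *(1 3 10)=(1 3 7 9)(6 12)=[0, 3, 2, 7, 4, 5, 12, 9, 8, 1, 10, 11, 6]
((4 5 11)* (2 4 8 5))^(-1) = ((2 4)(5 11 8))^(-1) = (2 4)(5 8 11)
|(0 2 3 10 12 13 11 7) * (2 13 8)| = 20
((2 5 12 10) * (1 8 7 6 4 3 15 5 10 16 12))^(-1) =(1 5 15 3 4 6 7 8)(2 10)(12 16)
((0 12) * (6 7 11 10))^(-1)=(0 12)(6 10 11 7)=((0 12)(6 7 11 10))^(-1)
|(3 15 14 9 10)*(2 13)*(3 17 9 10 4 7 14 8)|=|(2 13)(3 15 8)(4 7 14 10 17 9)|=6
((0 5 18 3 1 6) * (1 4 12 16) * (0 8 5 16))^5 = ((0 16 1 6 8 5 18 3 4 12))^5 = (0 5)(1 3)(4 6)(8 12)(16 18)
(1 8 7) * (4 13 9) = (1 8 7)(4 13 9) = [0, 8, 2, 3, 13, 5, 6, 1, 7, 4, 10, 11, 12, 9]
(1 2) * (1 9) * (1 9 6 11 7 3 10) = (1 2 6 11 7 3 10) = [0, 2, 6, 10, 4, 5, 11, 3, 8, 9, 1, 7]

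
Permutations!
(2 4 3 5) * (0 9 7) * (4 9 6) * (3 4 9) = (0 6 9 7)(2 3 5) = [6, 1, 3, 5, 4, 2, 9, 0, 8, 7]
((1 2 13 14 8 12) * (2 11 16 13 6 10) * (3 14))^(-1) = (1 12 8 14 3 13 16 11)(2 10 6)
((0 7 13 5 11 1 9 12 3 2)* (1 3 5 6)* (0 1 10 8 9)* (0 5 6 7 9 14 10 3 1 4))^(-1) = ((0 9 12 6 3 2 4)(1 5 11)(7 13)(8 14 10))^(-1) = (0 4 2 3 6 12 9)(1 11 5)(7 13)(8 10 14)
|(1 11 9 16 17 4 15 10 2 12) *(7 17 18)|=|(1 11 9 16 18 7 17 4 15 10 2 12)|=12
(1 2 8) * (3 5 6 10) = (1 2 8)(3 5 6 10) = [0, 2, 8, 5, 4, 6, 10, 7, 1, 9, 3]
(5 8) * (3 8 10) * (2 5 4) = (2 5 10 3 8 4) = [0, 1, 5, 8, 2, 10, 6, 7, 4, 9, 3]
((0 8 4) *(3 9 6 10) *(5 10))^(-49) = (0 4 8)(3 9 6 5 10)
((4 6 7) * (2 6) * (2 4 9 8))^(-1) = (2 8 9 7 6)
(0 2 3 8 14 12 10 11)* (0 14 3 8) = [2, 1, 8, 0, 4, 5, 6, 7, 3, 9, 11, 14, 10, 13, 12] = (0 2 8 3)(10 11 14 12)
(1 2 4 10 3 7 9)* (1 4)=(1 2)(3 7 9 4 10)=[0, 2, 1, 7, 10, 5, 6, 9, 8, 4, 3]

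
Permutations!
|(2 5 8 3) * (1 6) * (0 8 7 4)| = |(0 8 3 2 5 7 4)(1 6)| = 14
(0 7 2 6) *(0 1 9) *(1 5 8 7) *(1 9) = (0 9)(2 6 5 8 7) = [9, 1, 6, 3, 4, 8, 5, 2, 7, 0]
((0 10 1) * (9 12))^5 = ((0 10 1)(9 12))^5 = (0 1 10)(9 12)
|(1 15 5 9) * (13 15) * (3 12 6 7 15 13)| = 8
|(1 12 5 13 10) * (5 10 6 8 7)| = |(1 12 10)(5 13 6 8 7)| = 15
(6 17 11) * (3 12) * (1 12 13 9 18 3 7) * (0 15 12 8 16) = (0 15 12 7 1 8 16)(3 13 9 18)(6 17 11) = [15, 8, 2, 13, 4, 5, 17, 1, 16, 18, 10, 6, 7, 9, 14, 12, 0, 11, 3]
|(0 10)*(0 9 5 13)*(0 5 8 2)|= |(0 10 9 8 2)(5 13)|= 10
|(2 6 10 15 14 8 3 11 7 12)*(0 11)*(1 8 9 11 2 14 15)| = |(15)(0 2 6 10 1 8 3)(7 12 14 9 11)| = 35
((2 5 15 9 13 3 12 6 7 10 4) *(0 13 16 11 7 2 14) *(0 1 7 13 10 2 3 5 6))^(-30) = ((0 10 4 14 1 7 2 6 3 12)(5 15 9 16 11 13))^(-30) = (16)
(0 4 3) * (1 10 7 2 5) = [4, 10, 5, 0, 3, 1, 6, 2, 8, 9, 7] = (0 4 3)(1 10 7 2 5)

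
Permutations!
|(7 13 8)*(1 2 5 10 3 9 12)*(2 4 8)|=|(1 4 8 7 13 2 5 10 3 9 12)|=11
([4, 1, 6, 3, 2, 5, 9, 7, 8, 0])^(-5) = [0, 1, 2, 3, 4, 5, 6, 7, 8, 9]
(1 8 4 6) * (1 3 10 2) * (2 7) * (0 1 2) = [1, 8, 2, 10, 6, 5, 3, 0, 4, 9, 7] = (0 1 8 4 6 3 10 7)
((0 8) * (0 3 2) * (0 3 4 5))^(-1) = (0 5 4 8)(2 3)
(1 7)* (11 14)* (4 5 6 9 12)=(1 7)(4 5 6 9 12)(11 14)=[0, 7, 2, 3, 5, 6, 9, 1, 8, 12, 10, 14, 4, 13, 11]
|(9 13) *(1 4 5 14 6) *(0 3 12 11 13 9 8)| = 30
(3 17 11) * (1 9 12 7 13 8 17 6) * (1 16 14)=(1 9 12 7 13 8 17 11 3 6 16 14)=[0, 9, 2, 6, 4, 5, 16, 13, 17, 12, 10, 3, 7, 8, 1, 15, 14, 11]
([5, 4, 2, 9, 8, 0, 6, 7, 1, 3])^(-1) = [5, 8, 2, 9, 1, 0, 6, 7, 4, 3]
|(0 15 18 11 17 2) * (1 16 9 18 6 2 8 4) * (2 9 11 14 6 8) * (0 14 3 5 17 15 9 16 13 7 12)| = |(0 9 18 3 5 17 2 14 6 16 11 15 8 4 1 13 7 12)| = 18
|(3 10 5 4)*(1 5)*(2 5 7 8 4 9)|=6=|(1 7 8 4 3 10)(2 5 9)|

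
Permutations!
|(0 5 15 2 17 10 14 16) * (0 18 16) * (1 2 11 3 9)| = 22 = |(0 5 15 11 3 9 1 2 17 10 14)(16 18)|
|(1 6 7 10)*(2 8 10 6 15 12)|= 6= |(1 15 12 2 8 10)(6 7)|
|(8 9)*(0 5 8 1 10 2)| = |(0 5 8 9 1 10 2)| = 7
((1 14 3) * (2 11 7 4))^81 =(14)(2 11 7 4)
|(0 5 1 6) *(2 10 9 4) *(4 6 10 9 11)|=9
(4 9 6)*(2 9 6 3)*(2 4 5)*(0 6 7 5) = (0 6)(2 9 3 4 7 5) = [6, 1, 9, 4, 7, 2, 0, 5, 8, 3]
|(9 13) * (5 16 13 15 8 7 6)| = |(5 16 13 9 15 8 7 6)| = 8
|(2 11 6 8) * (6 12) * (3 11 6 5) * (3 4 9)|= |(2 6 8)(3 11 12 5 4 9)|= 6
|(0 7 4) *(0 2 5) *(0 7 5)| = |(0 5 7 4 2)| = 5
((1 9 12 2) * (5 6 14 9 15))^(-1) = ((1 15 5 6 14 9 12 2))^(-1) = (1 2 12 9 14 6 5 15)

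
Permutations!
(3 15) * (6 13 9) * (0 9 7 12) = (0 9 6 13 7 12)(3 15) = [9, 1, 2, 15, 4, 5, 13, 12, 8, 6, 10, 11, 0, 7, 14, 3]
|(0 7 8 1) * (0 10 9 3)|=|(0 7 8 1 10 9 3)|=7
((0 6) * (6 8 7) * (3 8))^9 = ((0 3 8 7 6))^9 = (0 6 7 8 3)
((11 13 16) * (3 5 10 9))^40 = (11 13 16)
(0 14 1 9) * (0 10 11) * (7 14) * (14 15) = (0 7 15 14 1 9 10 11) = [7, 9, 2, 3, 4, 5, 6, 15, 8, 10, 11, 0, 12, 13, 1, 14]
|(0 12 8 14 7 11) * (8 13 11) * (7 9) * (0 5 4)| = |(0 12 13 11 5 4)(7 8 14 9)| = 12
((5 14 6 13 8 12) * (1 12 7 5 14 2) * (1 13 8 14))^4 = ((1 12)(2 13 14 6 8 7 5))^4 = (2 8 13 7 14 5 6)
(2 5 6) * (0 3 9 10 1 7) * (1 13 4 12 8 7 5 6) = (0 3 9 10 13 4 12 8 7)(1 5)(2 6) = [3, 5, 6, 9, 12, 1, 2, 0, 7, 10, 13, 11, 8, 4]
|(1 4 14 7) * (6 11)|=|(1 4 14 7)(6 11)|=4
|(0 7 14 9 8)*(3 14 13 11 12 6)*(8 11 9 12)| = |(0 7 13 9 11 8)(3 14 12 6)| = 12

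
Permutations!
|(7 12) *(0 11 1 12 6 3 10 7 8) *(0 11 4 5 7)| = 28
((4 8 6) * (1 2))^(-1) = (1 2)(4 6 8) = ((1 2)(4 8 6))^(-1)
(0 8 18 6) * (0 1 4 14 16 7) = (0 8 18 6 1 4 14 16 7) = [8, 4, 2, 3, 14, 5, 1, 0, 18, 9, 10, 11, 12, 13, 16, 15, 7, 17, 6]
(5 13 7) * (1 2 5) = [0, 2, 5, 3, 4, 13, 6, 1, 8, 9, 10, 11, 12, 7] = (1 2 5 13 7)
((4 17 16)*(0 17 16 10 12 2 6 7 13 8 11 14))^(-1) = ((0 17 10 12 2 6 7 13 8 11 14)(4 16))^(-1) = (0 14 11 8 13 7 6 2 12 10 17)(4 16)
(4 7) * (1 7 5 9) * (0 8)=[8, 7, 2, 3, 5, 9, 6, 4, 0, 1]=(0 8)(1 7 4 5 9)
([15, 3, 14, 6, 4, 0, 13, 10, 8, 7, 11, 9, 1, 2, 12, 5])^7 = (0 15 5)(7 9 11 10)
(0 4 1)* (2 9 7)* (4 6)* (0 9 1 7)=(0 6 4 7 2 1 9)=[6, 9, 1, 3, 7, 5, 4, 2, 8, 0]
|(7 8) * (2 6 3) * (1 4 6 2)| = 4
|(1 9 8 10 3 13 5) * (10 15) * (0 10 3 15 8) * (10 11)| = |(0 11 10 15 3 13 5 1 9)| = 9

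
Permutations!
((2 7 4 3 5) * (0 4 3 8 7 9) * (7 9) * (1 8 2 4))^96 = (9)(2 7 3 5 4)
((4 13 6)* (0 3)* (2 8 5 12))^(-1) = ((0 3)(2 8 5 12)(4 13 6))^(-1) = (0 3)(2 12 5 8)(4 6 13)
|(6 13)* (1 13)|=|(1 13 6)|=3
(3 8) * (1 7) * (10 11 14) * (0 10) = (0 10 11 14)(1 7)(3 8) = [10, 7, 2, 8, 4, 5, 6, 1, 3, 9, 11, 14, 12, 13, 0]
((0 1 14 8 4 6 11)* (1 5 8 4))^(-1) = (0 11 6 4 14 1 8 5)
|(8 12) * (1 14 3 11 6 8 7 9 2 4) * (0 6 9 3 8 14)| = 12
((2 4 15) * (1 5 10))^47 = (1 10 5)(2 15 4)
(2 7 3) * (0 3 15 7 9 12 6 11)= [3, 1, 9, 2, 4, 5, 11, 15, 8, 12, 10, 0, 6, 13, 14, 7]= (0 3 2 9 12 6 11)(7 15)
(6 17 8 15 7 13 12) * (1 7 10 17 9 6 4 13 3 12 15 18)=(1 7 3 12 4 13 15 10 17 8 18)(6 9)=[0, 7, 2, 12, 13, 5, 9, 3, 18, 6, 17, 11, 4, 15, 14, 10, 16, 8, 1]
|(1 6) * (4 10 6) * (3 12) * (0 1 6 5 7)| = |(0 1 4 10 5 7)(3 12)| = 6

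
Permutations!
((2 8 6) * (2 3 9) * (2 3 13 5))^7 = ((2 8 6 13 5)(3 9))^7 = (2 6 5 8 13)(3 9)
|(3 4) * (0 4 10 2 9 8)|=|(0 4 3 10 2 9 8)|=7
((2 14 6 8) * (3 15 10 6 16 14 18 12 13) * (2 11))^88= ((2 18 12 13 3 15 10 6 8 11)(14 16))^88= (2 8 10 3 12)(6 15 13 18 11)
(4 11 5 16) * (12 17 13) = (4 11 5 16)(12 17 13) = [0, 1, 2, 3, 11, 16, 6, 7, 8, 9, 10, 5, 17, 12, 14, 15, 4, 13]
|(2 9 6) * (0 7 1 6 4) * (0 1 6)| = 7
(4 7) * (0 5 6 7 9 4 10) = (0 5 6 7 10)(4 9) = [5, 1, 2, 3, 9, 6, 7, 10, 8, 4, 0]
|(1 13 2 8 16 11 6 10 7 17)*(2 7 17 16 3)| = |(1 13 7 16 11 6 10 17)(2 8 3)| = 24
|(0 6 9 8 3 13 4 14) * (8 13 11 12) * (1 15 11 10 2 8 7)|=60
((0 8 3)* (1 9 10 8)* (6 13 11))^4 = (0 8 9)(1 3 10)(6 13 11)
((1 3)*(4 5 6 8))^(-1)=((1 3)(4 5 6 8))^(-1)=(1 3)(4 8 6 5)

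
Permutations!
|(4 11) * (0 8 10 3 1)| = |(0 8 10 3 1)(4 11)| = 10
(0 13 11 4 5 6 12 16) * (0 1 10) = (0 13 11 4 5 6 12 16 1 10) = [13, 10, 2, 3, 5, 6, 12, 7, 8, 9, 0, 4, 16, 11, 14, 15, 1]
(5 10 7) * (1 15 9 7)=[0, 15, 2, 3, 4, 10, 6, 5, 8, 7, 1, 11, 12, 13, 14, 9]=(1 15 9 7 5 10)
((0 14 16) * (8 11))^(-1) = (0 16 14)(8 11)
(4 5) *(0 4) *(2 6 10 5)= [4, 1, 6, 3, 2, 0, 10, 7, 8, 9, 5]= (0 4 2 6 10 5)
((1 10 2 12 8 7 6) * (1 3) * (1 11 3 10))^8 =(2 8 6)(7 10 12)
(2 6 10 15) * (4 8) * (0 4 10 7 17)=(0 4 8 10 15 2 6 7 17)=[4, 1, 6, 3, 8, 5, 7, 17, 10, 9, 15, 11, 12, 13, 14, 2, 16, 0]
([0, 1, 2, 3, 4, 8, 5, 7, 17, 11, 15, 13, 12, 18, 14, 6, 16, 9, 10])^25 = [0, 1, 2, 3, 4, 13, 11, 7, 18, 15, 17, 6, 12, 5, 14, 9, 16, 10, 8]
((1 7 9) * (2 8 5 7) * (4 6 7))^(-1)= (1 9 7 6 4 5 8 2)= ((1 2 8 5 4 6 7 9))^(-1)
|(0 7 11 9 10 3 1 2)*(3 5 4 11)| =|(0 7 3 1 2)(4 11 9 10 5)| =5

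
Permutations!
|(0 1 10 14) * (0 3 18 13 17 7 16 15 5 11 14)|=|(0 1 10)(3 18 13 17 7 16 15 5 11 14)|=30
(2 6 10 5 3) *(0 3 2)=[3, 1, 6, 0, 4, 2, 10, 7, 8, 9, 5]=(0 3)(2 6 10 5)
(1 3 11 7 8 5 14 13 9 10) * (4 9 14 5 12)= (1 3 11 7 8 12 4 9 10)(13 14)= [0, 3, 2, 11, 9, 5, 6, 8, 12, 10, 1, 7, 4, 14, 13]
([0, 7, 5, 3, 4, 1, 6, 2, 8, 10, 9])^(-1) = (1 5 2 7)(9 10)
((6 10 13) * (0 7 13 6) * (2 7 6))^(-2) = ((0 6 10 2 7 13))^(-2) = (0 7 10)(2 6 13)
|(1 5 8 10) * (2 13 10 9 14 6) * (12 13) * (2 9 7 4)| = |(1 5 8 7 4 2 12 13 10)(6 9 14)| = 9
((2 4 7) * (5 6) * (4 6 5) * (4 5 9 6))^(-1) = (2 7 4)(5 6 9)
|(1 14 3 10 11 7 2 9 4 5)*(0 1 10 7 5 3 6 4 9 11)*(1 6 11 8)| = |(0 6 4 3 7 2 8 1 14 11 5 10)| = 12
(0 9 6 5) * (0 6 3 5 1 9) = (1 9 3 5 6) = [0, 9, 2, 5, 4, 6, 1, 7, 8, 3]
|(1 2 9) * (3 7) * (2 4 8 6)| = 6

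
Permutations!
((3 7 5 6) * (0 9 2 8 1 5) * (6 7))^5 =(0 5 8 9 7 1 2)(3 6)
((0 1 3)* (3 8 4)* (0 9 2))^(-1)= (0 2 9 3 4 8 1)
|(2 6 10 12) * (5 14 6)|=|(2 5 14 6 10 12)|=6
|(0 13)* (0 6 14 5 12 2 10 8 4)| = 10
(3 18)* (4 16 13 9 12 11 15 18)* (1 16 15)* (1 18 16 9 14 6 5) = (1 9 12 11 18 3 4 15 16 13 14 6 5) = [0, 9, 2, 4, 15, 1, 5, 7, 8, 12, 10, 18, 11, 14, 6, 16, 13, 17, 3]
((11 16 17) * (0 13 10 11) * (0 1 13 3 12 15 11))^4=((0 3 12 15 11 16 17 1 13 10))^4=(0 11 13 12 17)(1 3 16 10 15)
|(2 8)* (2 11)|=|(2 8 11)|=3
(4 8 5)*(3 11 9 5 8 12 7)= (3 11 9 5 4 12 7)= [0, 1, 2, 11, 12, 4, 6, 3, 8, 5, 10, 9, 7]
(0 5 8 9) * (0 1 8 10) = (0 5 10)(1 8 9) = [5, 8, 2, 3, 4, 10, 6, 7, 9, 1, 0]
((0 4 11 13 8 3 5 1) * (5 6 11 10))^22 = (0 10 1 4 5)(3 11 8 6 13)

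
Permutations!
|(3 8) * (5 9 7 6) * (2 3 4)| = 4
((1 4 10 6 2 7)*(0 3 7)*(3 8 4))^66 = ((0 8 4 10 6 2)(1 3 7))^66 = (10)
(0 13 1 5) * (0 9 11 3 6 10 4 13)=(1 5 9 11 3 6 10 4 13)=[0, 5, 2, 6, 13, 9, 10, 7, 8, 11, 4, 3, 12, 1]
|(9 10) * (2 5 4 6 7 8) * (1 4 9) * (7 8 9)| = 9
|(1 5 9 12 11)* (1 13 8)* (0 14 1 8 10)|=9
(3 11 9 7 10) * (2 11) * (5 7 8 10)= [0, 1, 11, 2, 4, 7, 6, 5, 10, 8, 3, 9]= (2 11 9 8 10 3)(5 7)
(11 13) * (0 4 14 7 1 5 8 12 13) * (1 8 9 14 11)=(0 4 11)(1 5 9 14 7 8 12 13)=[4, 5, 2, 3, 11, 9, 6, 8, 12, 14, 10, 0, 13, 1, 7]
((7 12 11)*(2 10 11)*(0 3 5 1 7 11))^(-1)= ((0 3 5 1 7 12 2 10))^(-1)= (0 10 2 12 7 1 5 3)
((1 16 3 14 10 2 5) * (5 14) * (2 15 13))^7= ((1 16 3 5)(2 14 10 15 13))^7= (1 5 3 16)(2 10 13 14 15)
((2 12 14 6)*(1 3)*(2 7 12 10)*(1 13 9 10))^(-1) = (1 2 10 9 13 3)(6 14 12 7) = ((1 3 13 9 10 2)(6 7 12 14))^(-1)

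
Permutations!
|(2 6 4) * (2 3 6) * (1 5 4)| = 5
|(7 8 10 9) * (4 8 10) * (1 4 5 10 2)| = 8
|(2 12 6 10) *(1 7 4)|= |(1 7 4)(2 12 6 10)|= 12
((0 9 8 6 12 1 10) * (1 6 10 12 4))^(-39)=((0 9 8 10)(1 12 6 4))^(-39)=(0 9 8 10)(1 12 6 4)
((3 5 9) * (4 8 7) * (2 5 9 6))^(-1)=((2 5 6)(3 9)(4 8 7))^(-1)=(2 6 5)(3 9)(4 7 8)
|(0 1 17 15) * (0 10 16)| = 6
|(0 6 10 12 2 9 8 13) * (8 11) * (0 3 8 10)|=30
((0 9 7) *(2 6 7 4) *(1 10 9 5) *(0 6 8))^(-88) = ((0 5 1 10 9 4 2 8)(6 7))^(-88) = (10)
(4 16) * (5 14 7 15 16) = [0, 1, 2, 3, 5, 14, 6, 15, 8, 9, 10, 11, 12, 13, 7, 16, 4] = (4 5 14 7 15 16)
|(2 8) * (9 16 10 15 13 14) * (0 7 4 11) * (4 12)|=|(0 7 12 4 11)(2 8)(9 16 10 15 13 14)|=30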